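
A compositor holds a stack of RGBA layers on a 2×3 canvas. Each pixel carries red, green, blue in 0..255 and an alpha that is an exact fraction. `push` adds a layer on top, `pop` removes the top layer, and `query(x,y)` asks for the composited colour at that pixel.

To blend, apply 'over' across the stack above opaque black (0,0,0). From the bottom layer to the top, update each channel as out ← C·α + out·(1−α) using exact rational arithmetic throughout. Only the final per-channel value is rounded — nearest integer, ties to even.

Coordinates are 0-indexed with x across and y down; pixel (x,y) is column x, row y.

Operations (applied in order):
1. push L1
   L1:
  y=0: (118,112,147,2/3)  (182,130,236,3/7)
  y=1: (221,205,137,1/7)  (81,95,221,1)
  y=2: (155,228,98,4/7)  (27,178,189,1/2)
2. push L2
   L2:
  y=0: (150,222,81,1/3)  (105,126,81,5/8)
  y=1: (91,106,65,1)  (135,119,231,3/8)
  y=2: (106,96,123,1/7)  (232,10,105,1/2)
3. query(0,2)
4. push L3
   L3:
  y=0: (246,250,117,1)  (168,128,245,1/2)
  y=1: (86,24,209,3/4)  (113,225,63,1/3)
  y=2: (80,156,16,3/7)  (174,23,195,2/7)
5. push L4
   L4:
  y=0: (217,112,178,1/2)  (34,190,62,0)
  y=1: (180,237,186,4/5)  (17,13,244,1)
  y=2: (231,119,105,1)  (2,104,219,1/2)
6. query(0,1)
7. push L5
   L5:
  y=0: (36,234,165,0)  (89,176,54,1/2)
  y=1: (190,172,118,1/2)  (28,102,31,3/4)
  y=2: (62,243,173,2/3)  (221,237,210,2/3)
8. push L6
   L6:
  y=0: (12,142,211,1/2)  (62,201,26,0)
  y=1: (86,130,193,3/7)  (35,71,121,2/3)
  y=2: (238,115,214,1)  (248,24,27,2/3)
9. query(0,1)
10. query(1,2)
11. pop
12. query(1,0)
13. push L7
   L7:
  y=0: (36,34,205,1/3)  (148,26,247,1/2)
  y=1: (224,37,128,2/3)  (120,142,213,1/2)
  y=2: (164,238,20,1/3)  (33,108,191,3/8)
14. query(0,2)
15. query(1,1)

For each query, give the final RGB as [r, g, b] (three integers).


(0,2) stack=L1,L2; from [0,0,0]:
L1 α=4/7: [620/7, 912/7, 56]
L2 α=1/7: [4462/49, 6144/49, 459/7]
= [91, 125, 66]

query (0,1) [L1,L2,L3,L4] — begin 0,0,0
+L1 (α=1/7) → [221/7, 205/7, 137/7]
+L2 (α=1) → [91, 106, 65]
+L3 (α=3/4) → [349/4, 89/2, 173]
+L4 (α=4/5) → [3229/20, 397/2, 917/5]
rounded: [161, 198, 183]

at x=0,y=1 over L1,L2,L3,L4,L5,L6:
+L1 (α=1/7) → [221/7, 205/7, 137/7]
+L2 (α=1) → [91, 106, 65]
+L3 (α=3/4) → [349/4, 89/2, 173]
+L4 (α=4/5) → [3229/20, 397/2, 917/5]
+L5 (α=1/2) → [7029/40, 741/4, 1507/10]
+L6 (α=3/7) → [9609/70, 1131/7, 5909/35]
rounded: [137, 162, 169]

query (1,2) [L1,L2,L3,L4,L5,L6] — begin 0,0,0
after L1 α=1/2: [27/2, 89, 189/2]
after L2 α=1/2: [491/4, 99/2, 399/4]
after L3 α=2/7: [3847/28, 587/14, 3555/28]
after L4 α=1/2: [3903/56, 2043/28, 9687/56]
after L5 α=2/3: [28655/168, 5105/28, 11069/56]
after L6 α=2/3: [111983/504, 6449/84, 14093/168]
→ [222, 77, 84]

(1,0) stack=L1,L2,L3,L4,L5; from [0,0,0]:
after L1 α=3/7: [78, 390/7, 708/7]
after L2 α=5/8: [759/8, 1395/14, 4959/56]
after L3 α=1/2: [2103/16, 3187/28, 18679/112]
after L4 α=0: [2103/16, 3187/28, 18679/112]
after L5 α=1/2: [3527/32, 8115/56, 24727/224]
rounded: [110, 145, 110]

query (0,2) [L1,L2,L3,L4,L5,L7] — begin 0,0,0
+L1 (α=4/7) → [620/7, 912/7, 56]
+L2 (α=1/7) → [4462/49, 6144/49, 459/7]
+L3 (α=3/7) → [29608/343, 47508/343, 2172/49]
+L4 (α=1) → [231, 119, 105]
+L5 (α=2/3) → [355/3, 605/3, 451/3]
+L7 (α=1/3) → [1202/9, 1924/9, 962/9]
rounded: [134, 214, 107]

(1,1) stack=L1,L2,L3,L4,L5,L7; from [0,0,0]:
+L1 (α=1) → [81, 95, 221]
+L2 (α=3/8) → [405/4, 104, 899/4]
+L3 (α=1/3) → [631/6, 433/3, 1025/6]
+L4 (α=1) → [17, 13, 244]
+L5 (α=3/4) → [101/4, 319/4, 337/4]
+L7 (α=1/2) → [581/8, 887/8, 1189/8]
→ [73, 111, 149]


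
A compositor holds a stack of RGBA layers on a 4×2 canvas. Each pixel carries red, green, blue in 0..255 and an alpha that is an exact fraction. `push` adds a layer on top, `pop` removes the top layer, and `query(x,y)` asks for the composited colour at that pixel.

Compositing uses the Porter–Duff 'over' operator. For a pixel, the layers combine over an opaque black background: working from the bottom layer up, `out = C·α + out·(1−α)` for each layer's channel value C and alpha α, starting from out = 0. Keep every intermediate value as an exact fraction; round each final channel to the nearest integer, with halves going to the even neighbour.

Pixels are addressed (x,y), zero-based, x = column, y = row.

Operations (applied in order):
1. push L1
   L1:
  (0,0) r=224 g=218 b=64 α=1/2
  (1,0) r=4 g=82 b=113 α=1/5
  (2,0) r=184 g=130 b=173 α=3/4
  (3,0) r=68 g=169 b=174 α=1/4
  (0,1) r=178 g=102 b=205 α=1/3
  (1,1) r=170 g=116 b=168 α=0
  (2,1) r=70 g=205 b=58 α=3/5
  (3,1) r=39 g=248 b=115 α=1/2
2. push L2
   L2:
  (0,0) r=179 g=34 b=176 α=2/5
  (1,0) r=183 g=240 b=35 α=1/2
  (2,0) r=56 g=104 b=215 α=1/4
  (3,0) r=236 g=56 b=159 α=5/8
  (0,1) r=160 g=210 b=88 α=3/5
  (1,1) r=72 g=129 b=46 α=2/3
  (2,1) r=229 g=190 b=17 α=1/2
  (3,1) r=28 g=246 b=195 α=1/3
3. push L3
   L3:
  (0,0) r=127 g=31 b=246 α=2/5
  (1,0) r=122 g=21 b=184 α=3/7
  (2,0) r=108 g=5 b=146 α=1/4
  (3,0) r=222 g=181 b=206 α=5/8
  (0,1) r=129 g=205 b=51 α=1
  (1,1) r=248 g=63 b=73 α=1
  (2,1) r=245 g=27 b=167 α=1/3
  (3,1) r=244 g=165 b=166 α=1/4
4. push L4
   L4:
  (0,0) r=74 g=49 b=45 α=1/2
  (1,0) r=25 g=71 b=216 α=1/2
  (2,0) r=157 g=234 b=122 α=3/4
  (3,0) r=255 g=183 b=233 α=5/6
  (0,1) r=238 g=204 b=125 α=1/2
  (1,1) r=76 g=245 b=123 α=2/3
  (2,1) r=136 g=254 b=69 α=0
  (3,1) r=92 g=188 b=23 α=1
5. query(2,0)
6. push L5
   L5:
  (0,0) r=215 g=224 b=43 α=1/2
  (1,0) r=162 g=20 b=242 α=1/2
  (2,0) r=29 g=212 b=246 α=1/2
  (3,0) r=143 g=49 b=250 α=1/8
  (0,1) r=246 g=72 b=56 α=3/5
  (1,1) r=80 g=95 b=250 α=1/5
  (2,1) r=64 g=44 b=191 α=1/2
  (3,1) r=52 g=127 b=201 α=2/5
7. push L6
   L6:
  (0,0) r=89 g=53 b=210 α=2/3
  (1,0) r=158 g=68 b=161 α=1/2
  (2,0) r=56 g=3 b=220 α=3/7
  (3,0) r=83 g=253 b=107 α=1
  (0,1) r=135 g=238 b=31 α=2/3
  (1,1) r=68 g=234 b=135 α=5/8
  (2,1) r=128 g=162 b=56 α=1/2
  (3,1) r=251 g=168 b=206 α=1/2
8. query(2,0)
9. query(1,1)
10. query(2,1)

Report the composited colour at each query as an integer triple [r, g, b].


at x=2,y=0 over L1,L2,L3,L4:
+L1 (α=3/4) → [138, 195/2, 519/4]
+L2 (α=1/4) → [235/2, 793/8, 2417/16]
+L3 (α=1/4) → [921/8, 2419/32, 9587/64]
+L4 (α=3/4) → [4689/32, 24883/128, 33011/256]
= [147, 194, 129]

(2,0) stack=L1,L2,L3,L4,L5,L6; from [0,0,0]:
after L1 α=3/4: [138, 195/2, 519/4]
after L2 α=1/4: [235/2, 793/8, 2417/16]
after L3 α=1/4: [921/8, 2419/32, 9587/64]
after L4 α=3/4: [4689/32, 24883/128, 33011/256]
after L5 α=1/2: [5617/64, 52019/256, 95987/512]
after L6 α=3/7: [8305/112, 52595/448, 25781/128]
→ [74, 117, 201]

(1,1) stack=L1,L2,L3,L4,L5,L6; from [0,0,0]:
+L1 (α=0) → [0, 0, 0]
+L2 (α=2/3) → [48, 86, 92/3]
+L3 (α=1) → [248, 63, 73]
+L4 (α=2/3) → [400/3, 553/3, 319/3]
+L5 (α=1/5) → [368/3, 2497/15, 2026/15]
+L6 (α=5/8) → [177/2, 8347/40, 5401/40]
rounded: [88, 209, 135]

at x=2,y=1 over L1,L2,L3,L4,L5,L6:
after L1 α=3/5: [42, 123, 174/5]
after L2 α=1/2: [271/2, 313/2, 259/10]
after L3 α=1/3: [172, 340/3, 1094/15]
after L4 α=0: [172, 340/3, 1094/15]
after L5 α=1/2: [118, 236/3, 3959/30]
after L6 α=1/2: [123, 361/3, 5639/60]
→ [123, 120, 94]


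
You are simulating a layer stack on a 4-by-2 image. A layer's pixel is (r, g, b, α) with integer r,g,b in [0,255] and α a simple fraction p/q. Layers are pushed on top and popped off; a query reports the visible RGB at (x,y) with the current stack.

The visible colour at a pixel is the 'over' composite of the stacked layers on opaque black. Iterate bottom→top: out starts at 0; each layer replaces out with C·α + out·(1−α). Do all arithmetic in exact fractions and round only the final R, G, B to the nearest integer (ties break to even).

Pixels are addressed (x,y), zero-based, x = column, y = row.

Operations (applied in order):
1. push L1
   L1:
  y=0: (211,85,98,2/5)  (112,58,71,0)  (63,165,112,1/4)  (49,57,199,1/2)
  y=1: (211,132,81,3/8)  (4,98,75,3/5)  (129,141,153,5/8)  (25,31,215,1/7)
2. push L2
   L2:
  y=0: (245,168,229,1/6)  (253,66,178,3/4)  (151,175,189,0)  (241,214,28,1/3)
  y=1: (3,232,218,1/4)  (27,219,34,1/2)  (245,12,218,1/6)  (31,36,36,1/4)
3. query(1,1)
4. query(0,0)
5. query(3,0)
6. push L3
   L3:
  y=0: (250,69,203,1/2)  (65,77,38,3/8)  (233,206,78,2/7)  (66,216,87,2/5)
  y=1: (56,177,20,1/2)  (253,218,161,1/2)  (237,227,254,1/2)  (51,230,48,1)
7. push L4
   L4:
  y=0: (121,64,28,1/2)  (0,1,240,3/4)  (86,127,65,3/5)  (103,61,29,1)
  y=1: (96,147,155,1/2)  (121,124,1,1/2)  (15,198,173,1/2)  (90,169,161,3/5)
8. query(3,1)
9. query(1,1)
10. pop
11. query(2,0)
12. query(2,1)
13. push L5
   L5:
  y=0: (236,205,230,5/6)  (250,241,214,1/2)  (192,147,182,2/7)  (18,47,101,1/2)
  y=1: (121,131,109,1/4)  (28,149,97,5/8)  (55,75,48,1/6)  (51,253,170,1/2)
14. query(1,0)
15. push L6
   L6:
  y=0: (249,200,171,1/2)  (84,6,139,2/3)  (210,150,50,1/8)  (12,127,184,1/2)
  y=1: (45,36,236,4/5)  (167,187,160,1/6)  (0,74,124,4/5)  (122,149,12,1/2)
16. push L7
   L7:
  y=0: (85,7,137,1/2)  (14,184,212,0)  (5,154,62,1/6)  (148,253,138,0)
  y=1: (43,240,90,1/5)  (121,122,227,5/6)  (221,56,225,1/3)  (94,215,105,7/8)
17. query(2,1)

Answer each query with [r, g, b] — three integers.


query (1,1) [L1,L2] — begin 0,0,0
after L1 α=3/5: [12/5, 294/5, 45]
after L2 α=1/2: [147/10, 1389/10, 79/2]
→ [15, 139, 40]

(0,0) stack=L1,L2; from [0,0,0]:
+L1 (α=2/5) → [422/5, 34, 196/5]
+L2 (α=1/6) → [667/6, 169/3, 425/6]
= [111, 56, 71]

(3,0) stack=L1,L2; from [0,0,0]:
after L1 α=1/2: [49/2, 57/2, 199/2]
after L2 α=1/3: [290/3, 271/3, 227/3]
→ [97, 90, 76]

at x=3,y=1 over L1,L2,L3,L4:
L1 α=1/7: [25/7, 31/7, 215/7]
L2 α=1/4: [73/7, 345/28, 897/28]
L3 α=1: [51, 230, 48]
L4 α=3/5: [372/5, 967/5, 579/5]
→ [74, 193, 116]

query (1,1) [L1,L2,L3,L4] — begin 0,0,0
L1 α=3/5: [12/5, 294/5, 45]
L2 α=1/2: [147/10, 1389/10, 79/2]
L3 α=1/2: [2677/20, 3569/20, 401/4]
L4 α=1/2: [5097/40, 6049/40, 405/8]
→ [127, 151, 51]

(2,0) stack=L1,L2,L3; from [0,0,0]:
+L1 (α=1/4) → [63/4, 165/4, 28]
+L2 (α=0) → [63/4, 165/4, 28]
+L3 (α=2/7) → [2179/28, 2473/28, 296/7]
→ [78, 88, 42]

(2,1) stack=L1,L2,L3; from [0,0,0]:
after L1 α=5/8: [645/8, 705/8, 765/8]
after L2 α=1/6: [5185/48, 1207/16, 5569/48]
after L3 α=1/2: [16561/96, 4839/32, 17761/96]
rounded: [173, 151, 185]

at x=1,y=0 over L1,L2,L3,L5:
L1 α=0: [0, 0, 0]
L2 α=3/4: [759/4, 99/2, 267/2]
L3 α=3/8: [4575/32, 957/16, 1563/16]
L5 α=1/2: [12575/64, 4813/32, 4987/32]
= [196, 150, 156]

(2,1) stack=L1,L2,L3,L5,L6,L7; from [0,0,0]:
L1 α=5/8: [645/8, 705/8, 765/8]
L2 α=1/6: [5185/48, 1207/16, 5569/48]
L3 α=1/2: [16561/96, 4839/32, 17761/96]
L5 α=1/6: [88085/576, 8865/64, 93413/576]
L6 α=4/5: [17617/576, 27809/320, 379109/2880]
L7 α=1/3: [81265/864, 36769/480, 703109/4320]
= [94, 77, 163]


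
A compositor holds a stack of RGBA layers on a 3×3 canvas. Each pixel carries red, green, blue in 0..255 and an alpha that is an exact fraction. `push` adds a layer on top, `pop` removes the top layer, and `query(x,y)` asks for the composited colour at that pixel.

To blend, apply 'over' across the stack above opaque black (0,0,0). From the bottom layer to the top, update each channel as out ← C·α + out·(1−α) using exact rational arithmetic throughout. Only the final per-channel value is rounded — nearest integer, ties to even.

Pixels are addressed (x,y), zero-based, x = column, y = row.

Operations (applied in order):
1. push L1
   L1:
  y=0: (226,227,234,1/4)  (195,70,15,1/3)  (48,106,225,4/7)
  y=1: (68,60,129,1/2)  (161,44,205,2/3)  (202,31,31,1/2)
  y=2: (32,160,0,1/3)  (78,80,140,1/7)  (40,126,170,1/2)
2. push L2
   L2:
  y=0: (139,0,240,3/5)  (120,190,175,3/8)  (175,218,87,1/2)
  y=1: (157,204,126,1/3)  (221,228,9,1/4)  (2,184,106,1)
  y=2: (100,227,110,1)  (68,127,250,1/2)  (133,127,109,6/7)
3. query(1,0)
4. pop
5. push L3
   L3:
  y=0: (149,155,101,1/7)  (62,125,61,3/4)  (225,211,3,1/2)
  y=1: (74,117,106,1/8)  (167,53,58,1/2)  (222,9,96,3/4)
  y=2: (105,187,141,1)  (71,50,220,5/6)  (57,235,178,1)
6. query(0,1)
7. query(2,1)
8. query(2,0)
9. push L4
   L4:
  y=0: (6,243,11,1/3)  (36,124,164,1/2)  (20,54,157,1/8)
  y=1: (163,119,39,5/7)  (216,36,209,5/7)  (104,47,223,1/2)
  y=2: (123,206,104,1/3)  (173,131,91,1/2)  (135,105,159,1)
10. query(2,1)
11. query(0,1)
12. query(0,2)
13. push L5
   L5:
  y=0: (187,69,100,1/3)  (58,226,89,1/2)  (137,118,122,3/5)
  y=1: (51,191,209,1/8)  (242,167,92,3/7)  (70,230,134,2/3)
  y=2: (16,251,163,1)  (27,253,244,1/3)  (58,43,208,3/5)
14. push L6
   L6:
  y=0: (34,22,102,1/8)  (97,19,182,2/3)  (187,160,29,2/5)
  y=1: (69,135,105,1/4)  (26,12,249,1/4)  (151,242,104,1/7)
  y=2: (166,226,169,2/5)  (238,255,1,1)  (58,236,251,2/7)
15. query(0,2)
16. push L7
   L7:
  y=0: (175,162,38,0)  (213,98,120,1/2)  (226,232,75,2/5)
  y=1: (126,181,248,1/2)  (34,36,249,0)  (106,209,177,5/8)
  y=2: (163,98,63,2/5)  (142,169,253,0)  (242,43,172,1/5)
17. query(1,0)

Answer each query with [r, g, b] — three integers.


query (1,0) [L1,L2] — begin 0,0,0
+L1 (α=1/3) → [65, 70/3, 5]
+L2 (α=3/8) → [685/8, 515/6, 275/4]
→ [86, 86, 69]

at x=0,y=1 over L1,L3:
after L1 α=1/2: [34, 30, 129/2]
after L3 α=1/8: [39, 327/8, 1115/16]
→ [39, 41, 70]

(2,1) stack=L1,L3; from [0,0,0]:
after L1 α=1/2: [101, 31/2, 31/2]
after L3 α=3/4: [767/4, 85/8, 607/8]
rounded: [192, 11, 76]

at x=2,y=0 over L1,L3:
L1 α=4/7: [192/7, 424/7, 900/7]
L3 α=1/2: [1767/14, 1901/14, 921/14]
= [126, 136, 66]

(2,1) stack=L1,L3,L4; from [0,0,0]:
after L1 α=1/2: [101, 31/2, 31/2]
after L3 α=3/4: [767/4, 85/8, 607/8]
after L4 α=1/2: [1183/8, 461/16, 2391/16]
rounded: [148, 29, 149]

query (0,1) [L1,L3,L4] — begin 0,0,0
L1 α=1/2: [34, 30, 129/2]
L3 α=1/8: [39, 327/8, 1115/16]
L4 α=5/7: [893/7, 2707/28, 2675/56]
= [128, 97, 48]

query (0,2) [L1,L3,L4] — begin 0,0,0
L1 α=1/3: [32/3, 160/3, 0]
L3 α=1: [105, 187, 141]
L4 α=1/3: [111, 580/3, 386/3]
= [111, 193, 129]

at x=0,y=2 over L1,L3,L4,L5,L6:
L1 α=1/3: [32/3, 160/3, 0]
L3 α=1: [105, 187, 141]
L4 α=1/3: [111, 580/3, 386/3]
L5 α=1: [16, 251, 163]
L6 α=2/5: [76, 241, 827/5]
→ [76, 241, 165]

query (1,0) [L1,L3,L4,L5,L6,L7] — begin 0,0,0
L1 α=1/3: [65, 70/3, 5]
L3 α=3/4: [251/4, 1195/12, 47]
L4 α=1/2: [395/8, 2683/24, 211/2]
L5 α=1/2: [859/16, 8107/48, 389/4]
L6 α=2/3: [1321/16, 9931/144, 615/4]
L7 α=1/2: [4729/32, 24043/288, 1095/8]
rounded: [148, 83, 137]


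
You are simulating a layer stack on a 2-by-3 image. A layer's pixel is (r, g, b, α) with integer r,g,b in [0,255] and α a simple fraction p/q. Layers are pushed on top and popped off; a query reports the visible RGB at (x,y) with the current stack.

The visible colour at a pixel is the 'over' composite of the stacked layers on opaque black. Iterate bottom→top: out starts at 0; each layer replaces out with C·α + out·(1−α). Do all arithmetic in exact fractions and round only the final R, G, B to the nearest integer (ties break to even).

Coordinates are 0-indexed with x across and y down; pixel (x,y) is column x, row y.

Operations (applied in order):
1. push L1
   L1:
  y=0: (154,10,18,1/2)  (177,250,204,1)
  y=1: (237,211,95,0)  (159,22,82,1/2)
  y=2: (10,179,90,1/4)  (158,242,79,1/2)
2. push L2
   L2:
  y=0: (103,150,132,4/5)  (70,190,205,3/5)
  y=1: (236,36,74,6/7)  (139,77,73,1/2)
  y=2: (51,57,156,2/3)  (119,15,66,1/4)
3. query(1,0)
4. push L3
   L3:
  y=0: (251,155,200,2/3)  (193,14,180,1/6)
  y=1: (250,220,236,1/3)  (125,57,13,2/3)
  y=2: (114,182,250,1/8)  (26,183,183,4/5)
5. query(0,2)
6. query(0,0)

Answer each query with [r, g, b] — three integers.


(1,0) stack=L1,L2; from [0,0,0]:
L1 α=1: [177, 250, 204]
L2 α=3/5: [564/5, 214, 1023/5]
rounded: [113, 214, 205]

at x=0,y=2 over L1,L2,L3:
L1 α=1/4: [5/2, 179/4, 45/2]
L2 α=2/3: [209/6, 635/12, 223/2]
L3 α=1/8: [2147/48, 6629/96, 2061/16]
→ [45, 69, 129]

at x=0,y=0 over L1,L2,L3:
after L1 α=1/2: [77, 5, 9]
after L2 α=4/5: [489/5, 121, 537/5]
after L3 α=2/3: [2999/15, 431/3, 2537/15]
= [200, 144, 169]


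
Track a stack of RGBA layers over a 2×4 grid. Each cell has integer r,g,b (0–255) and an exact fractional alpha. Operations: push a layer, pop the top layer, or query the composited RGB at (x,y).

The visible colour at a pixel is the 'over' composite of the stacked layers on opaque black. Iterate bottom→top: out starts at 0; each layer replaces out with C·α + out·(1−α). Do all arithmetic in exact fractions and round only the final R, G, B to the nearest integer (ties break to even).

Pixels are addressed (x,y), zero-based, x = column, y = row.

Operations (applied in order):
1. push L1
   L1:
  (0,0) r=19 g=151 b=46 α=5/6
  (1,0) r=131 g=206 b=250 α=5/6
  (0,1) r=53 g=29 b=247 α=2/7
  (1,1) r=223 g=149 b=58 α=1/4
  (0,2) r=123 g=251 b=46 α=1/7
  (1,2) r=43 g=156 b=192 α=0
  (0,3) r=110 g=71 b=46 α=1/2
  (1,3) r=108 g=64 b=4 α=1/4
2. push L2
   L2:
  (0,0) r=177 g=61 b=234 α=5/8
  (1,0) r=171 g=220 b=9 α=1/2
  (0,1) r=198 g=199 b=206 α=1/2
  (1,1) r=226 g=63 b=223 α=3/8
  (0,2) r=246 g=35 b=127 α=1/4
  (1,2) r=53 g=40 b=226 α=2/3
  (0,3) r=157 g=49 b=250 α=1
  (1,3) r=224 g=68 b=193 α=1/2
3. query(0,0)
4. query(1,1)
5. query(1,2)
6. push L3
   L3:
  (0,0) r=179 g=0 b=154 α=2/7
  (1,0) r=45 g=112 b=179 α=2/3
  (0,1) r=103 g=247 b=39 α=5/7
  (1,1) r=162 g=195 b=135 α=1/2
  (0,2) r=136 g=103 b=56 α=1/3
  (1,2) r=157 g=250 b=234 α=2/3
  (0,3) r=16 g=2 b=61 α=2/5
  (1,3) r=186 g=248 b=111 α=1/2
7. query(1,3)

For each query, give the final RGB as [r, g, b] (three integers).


query (0,0) [L1,L2] — begin 0,0,0
L1 α=5/6: [95/6, 755/6, 115/3]
L2 α=5/8: [1865/16, 1365/16, 1285/8]
→ [117, 85, 161]

(1,1) stack=L1,L2; from [0,0,0]:
after L1 α=1/4: [223/4, 149/4, 29/2]
after L2 α=3/8: [3827/32, 1501/32, 1483/16]
rounded: [120, 47, 93]

at x=1,y=2 over L1,L2:
L1 α=0: [0, 0, 0]
L2 α=2/3: [106/3, 80/3, 452/3]
= [35, 27, 151]

at x=1,y=3 over L1,L2,L3:
after L1 α=1/4: [27, 16, 1]
after L2 α=1/2: [251/2, 42, 97]
after L3 α=1/2: [623/4, 145, 104]
= [156, 145, 104]


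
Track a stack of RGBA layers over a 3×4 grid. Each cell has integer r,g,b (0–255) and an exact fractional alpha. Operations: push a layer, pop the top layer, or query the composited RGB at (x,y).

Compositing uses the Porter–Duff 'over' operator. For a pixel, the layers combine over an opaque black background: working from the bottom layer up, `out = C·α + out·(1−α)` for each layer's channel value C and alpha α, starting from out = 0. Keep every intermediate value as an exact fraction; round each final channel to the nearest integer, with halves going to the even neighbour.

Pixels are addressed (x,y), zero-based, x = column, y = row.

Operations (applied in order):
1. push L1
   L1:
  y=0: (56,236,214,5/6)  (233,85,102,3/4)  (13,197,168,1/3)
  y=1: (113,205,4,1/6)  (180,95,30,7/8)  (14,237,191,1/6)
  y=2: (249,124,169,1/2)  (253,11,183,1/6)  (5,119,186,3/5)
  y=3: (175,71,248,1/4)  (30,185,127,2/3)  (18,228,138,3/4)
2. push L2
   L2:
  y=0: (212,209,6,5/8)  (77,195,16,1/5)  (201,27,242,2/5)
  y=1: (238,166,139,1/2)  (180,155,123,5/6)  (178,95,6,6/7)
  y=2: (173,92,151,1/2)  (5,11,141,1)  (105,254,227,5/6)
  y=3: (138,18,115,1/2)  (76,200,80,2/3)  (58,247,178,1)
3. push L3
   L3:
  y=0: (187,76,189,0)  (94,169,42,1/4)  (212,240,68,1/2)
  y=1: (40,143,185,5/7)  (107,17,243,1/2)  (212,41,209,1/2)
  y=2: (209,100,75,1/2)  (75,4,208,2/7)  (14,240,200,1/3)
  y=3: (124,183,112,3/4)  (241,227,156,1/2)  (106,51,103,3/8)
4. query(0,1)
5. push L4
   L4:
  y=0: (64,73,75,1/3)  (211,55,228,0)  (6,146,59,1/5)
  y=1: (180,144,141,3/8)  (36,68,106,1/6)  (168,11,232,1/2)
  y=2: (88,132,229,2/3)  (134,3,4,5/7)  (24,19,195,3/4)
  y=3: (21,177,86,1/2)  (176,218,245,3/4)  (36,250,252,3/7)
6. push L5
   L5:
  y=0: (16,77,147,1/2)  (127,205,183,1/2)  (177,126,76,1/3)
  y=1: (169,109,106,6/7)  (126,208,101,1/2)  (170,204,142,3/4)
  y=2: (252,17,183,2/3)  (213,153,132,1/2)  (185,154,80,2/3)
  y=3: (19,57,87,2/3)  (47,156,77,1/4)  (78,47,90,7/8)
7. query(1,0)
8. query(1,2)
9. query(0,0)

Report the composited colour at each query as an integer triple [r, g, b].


at x=0,y=1 over L1,L2,L3:
after L1 α=1/6: [113/6, 205/6, 2/3]
after L2 α=1/2: [1541/12, 1201/12, 419/6]
after L3 α=5/7: [2741/42, 5491/42, 3194/21]
→ [65, 131, 152]

(1,0) stack=L1,L2,L3,L4,L5; from [0,0,0]:
+L1 (α=3/4) → [699/4, 255/4, 153/2]
+L2 (α=1/5) → [776/5, 90, 322/5]
+L3 (α=1/4) → [1399/10, 439/4, 294/5]
+L4 (α=0) → [1399/10, 439/4, 294/5]
+L5 (α=1/2) → [2669/20, 1259/8, 1209/10]
= [133, 157, 121]

query (1,2) [L1,L2,L3,L4,L5] — begin 0,0,0
+L1 (α=1/6) → [253/6, 11/6, 61/2]
+L2 (α=1) → [5, 11, 141]
+L3 (α=2/7) → [25, 9, 1121/7]
+L4 (α=5/7) → [720/7, 33/7, 2382/49]
+L5 (α=1/2) → [2211/14, 552/7, 4425/49]
= [158, 79, 90]

query (0,0) [L1,L2,L3,L4,L5] — begin 0,0,0
after L1 α=5/6: [140/3, 590/3, 535/3]
after L2 α=5/8: [150, 1635/8, 565/8]
after L3 α=0: [150, 1635/8, 565/8]
after L4 α=1/3: [364/3, 1927/12, 865/12]
after L5 α=1/2: [206/3, 2851/24, 2629/24]
→ [69, 119, 110]


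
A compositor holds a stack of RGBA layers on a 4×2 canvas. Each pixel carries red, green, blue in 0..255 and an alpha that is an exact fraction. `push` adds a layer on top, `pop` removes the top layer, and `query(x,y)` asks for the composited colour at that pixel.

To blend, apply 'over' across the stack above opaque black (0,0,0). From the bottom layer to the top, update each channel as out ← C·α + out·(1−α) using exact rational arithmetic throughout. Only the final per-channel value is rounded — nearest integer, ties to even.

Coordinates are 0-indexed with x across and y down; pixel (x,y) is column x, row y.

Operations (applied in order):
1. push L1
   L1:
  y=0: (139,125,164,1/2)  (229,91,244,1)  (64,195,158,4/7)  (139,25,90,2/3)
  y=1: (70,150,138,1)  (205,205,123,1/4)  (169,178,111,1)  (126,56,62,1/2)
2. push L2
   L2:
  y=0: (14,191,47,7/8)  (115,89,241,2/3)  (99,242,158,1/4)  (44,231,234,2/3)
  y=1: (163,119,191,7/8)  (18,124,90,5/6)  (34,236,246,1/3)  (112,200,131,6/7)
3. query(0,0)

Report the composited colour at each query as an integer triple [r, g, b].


query (0,0) [L1,L2] — begin 0,0,0
after L1 α=1/2: [139/2, 125/2, 82]
after L2 α=7/8: [335/16, 2799/16, 411/8]
rounded: [21, 175, 51]


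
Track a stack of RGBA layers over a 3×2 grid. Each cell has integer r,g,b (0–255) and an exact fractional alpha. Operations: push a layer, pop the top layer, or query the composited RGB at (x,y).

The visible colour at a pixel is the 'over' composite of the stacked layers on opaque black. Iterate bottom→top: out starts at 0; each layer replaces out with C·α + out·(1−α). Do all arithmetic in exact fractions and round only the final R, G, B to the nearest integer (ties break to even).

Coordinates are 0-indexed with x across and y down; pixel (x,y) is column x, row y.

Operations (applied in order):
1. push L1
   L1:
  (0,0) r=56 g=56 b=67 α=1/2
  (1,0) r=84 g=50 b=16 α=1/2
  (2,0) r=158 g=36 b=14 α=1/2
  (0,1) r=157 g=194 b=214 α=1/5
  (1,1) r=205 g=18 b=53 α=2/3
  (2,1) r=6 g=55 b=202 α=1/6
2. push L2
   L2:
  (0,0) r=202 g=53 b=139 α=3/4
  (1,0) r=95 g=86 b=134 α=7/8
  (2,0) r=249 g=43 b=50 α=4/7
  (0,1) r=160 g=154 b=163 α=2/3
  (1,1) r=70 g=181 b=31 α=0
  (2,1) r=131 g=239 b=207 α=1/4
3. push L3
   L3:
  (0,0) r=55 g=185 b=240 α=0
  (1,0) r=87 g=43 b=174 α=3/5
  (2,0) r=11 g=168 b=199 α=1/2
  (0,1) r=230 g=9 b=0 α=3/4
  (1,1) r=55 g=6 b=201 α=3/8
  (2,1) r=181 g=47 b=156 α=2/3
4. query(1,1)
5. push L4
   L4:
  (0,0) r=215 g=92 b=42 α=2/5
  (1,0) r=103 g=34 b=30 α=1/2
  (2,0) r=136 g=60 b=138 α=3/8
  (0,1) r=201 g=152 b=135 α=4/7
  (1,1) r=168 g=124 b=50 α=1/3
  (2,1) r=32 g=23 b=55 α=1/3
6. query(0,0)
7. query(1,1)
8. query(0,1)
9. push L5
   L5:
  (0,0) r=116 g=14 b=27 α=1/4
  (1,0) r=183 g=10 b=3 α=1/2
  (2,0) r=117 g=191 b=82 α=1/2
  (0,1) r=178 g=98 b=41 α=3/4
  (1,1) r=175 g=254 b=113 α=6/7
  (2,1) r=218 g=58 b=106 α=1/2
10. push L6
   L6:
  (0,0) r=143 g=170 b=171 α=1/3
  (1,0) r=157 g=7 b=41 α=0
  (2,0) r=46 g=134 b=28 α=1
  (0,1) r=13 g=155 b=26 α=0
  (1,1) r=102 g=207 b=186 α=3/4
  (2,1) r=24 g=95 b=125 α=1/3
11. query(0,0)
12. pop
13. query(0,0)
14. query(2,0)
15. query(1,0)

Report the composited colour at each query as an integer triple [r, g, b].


at x=1,y=1 over L1,L2,L3:
after L1 α=2/3: [410/3, 12, 106/3]
after L2 α=0: [410/3, 12, 106/3]
after L3 α=3/8: [2545/24, 39/4, 2339/24]
= [106, 10, 97]

(0,0) stack=L1,L2,L3,L4; from [0,0,0]:
+L1 (α=1/2) → [28, 28, 67/2]
+L2 (α=3/4) → [317/2, 187/4, 901/8]
+L3 (α=0) → [317/2, 187/4, 901/8]
+L4 (α=2/5) → [1811/10, 1297/20, 675/8]
= [181, 65, 84]

(1,1) stack=L1,L2,L3,L4; from [0,0,0]:
after L1 α=2/3: [410/3, 12, 106/3]
after L2 α=0: [410/3, 12, 106/3]
after L3 α=3/8: [2545/24, 39/4, 2339/24]
after L4 α=1/3: [4561/36, 287/6, 2939/36]
rounded: [127, 48, 82]

(0,1) stack=L1,L2,L3,L4; from [0,0,0]:
after L1 α=1/5: [157/5, 194/5, 214/5]
after L2 α=2/3: [1757/15, 578/5, 1844/15]
after L3 α=3/4: [12107/60, 713/20, 461/15]
after L4 α=4/7: [28187/140, 14299/140, 3161/35]
rounded: [201, 102, 90]

query (0,0) [L1,L2,L3,L4,L5,L6] — begin 0,0,0
after L1 α=1/2: [28, 28, 67/2]
after L2 α=3/4: [317/2, 187/4, 901/8]
after L3 α=0: [317/2, 187/4, 901/8]
after L4 α=2/5: [1811/10, 1297/20, 675/8]
after L5 α=1/4: [6593/40, 4171/80, 2241/32]
after L6 α=1/3: [3151/20, 3657/40, 1659/16]
→ [158, 91, 104]

query (0,0) [L1,L2,L3,L4,L5] — begin 0,0,0
L1 α=1/2: [28, 28, 67/2]
L2 α=3/4: [317/2, 187/4, 901/8]
L3 α=0: [317/2, 187/4, 901/8]
L4 α=2/5: [1811/10, 1297/20, 675/8]
L5 α=1/4: [6593/40, 4171/80, 2241/32]
= [165, 52, 70]

at x=2,y=0 over L1,L2,L3,L4,L5:
+L1 (α=1/2) → [79, 18, 7]
+L2 (α=4/7) → [1233/7, 226/7, 221/7]
+L3 (α=1/2) → [655/7, 701/7, 807/7]
+L4 (α=3/8) → [6131/56, 4765/56, 6933/56]
+L5 (α=1/2) → [12683/112, 15461/112, 11525/112]
→ [113, 138, 103]

query (1,0) [L1,L2,L3,L4,L5] — begin 0,0,0
after L1 α=1/2: [42, 25, 8]
after L2 α=7/8: [707/8, 627/8, 473/4]
after L3 α=3/5: [1751/20, 1143/20, 1517/10]
after L4 α=1/2: [3811/40, 1823/40, 1817/20]
after L5 α=1/2: [11131/80, 2223/80, 1877/40]
rounded: [139, 28, 47]


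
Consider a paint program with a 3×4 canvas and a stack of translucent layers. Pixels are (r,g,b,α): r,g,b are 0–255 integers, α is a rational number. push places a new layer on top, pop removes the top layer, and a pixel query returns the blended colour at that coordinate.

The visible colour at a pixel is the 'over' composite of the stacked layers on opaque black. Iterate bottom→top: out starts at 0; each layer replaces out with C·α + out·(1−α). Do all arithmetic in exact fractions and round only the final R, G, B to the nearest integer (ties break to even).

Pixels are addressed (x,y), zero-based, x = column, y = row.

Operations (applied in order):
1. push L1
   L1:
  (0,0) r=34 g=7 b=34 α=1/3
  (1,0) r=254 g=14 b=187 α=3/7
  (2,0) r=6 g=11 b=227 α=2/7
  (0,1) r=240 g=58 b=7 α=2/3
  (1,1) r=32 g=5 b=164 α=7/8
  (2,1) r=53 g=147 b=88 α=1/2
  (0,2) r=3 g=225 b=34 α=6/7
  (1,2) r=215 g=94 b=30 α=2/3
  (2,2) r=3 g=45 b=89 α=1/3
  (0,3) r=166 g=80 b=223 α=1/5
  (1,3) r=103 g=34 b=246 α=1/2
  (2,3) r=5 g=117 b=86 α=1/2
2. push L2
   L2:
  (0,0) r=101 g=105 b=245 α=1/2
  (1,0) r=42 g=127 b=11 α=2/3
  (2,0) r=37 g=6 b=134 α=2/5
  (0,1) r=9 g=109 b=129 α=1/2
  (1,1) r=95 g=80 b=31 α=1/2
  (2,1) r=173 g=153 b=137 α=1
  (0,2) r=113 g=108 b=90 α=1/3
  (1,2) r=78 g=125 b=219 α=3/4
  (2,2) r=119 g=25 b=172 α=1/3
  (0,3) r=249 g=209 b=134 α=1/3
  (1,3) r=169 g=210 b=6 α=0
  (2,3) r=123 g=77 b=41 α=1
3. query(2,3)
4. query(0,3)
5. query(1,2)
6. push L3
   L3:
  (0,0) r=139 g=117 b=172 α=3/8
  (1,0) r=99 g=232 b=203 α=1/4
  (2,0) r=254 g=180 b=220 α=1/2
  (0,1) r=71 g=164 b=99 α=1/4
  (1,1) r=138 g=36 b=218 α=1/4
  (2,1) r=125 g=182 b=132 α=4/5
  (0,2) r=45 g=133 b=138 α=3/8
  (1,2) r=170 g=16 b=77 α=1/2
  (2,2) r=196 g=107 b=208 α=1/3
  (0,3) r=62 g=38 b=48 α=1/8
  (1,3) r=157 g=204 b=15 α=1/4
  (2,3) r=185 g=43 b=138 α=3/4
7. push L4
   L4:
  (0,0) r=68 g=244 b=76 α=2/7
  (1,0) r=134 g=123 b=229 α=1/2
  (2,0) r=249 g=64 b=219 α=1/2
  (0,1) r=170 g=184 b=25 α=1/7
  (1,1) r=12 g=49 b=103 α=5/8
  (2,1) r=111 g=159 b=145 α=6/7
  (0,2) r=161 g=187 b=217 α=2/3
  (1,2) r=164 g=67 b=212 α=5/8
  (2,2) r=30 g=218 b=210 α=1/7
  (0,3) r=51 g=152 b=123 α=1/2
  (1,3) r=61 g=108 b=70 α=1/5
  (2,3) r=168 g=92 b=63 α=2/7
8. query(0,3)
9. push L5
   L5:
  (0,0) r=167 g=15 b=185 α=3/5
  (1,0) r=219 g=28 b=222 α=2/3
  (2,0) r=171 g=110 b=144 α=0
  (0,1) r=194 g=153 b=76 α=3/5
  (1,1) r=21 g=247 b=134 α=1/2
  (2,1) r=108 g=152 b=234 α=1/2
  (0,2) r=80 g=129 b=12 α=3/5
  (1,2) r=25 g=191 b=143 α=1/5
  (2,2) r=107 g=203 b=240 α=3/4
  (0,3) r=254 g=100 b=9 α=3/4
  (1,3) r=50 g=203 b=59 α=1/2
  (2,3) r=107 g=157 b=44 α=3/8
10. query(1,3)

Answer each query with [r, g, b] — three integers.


at x=2,y=3 over L1,L2:
L1 α=1/2: [5/2, 117/2, 43]
L2 α=1: [123, 77, 41]
= [123, 77, 41]

(0,3) stack=L1,L2; from [0,0,0]:
L1 α=1/5: [166/5, 16, 223/5]
L2 α=1/3: [1577/15, 241/3, 372/5]
= [105, 80, 74]

query (1,2) [L1,L2] — begin 0,0,0
after L1 α=2/3: [430/3, 188/3, 20]
after L2 α=3/4: [283/3, 1313/12, 677/4]
rounded: [94, 109, 169]

(0,3) stack=L1,L2,L3,L4; from [0,0,0]:
+L1 (α=1/5) → [166/5, 16, 223/5]
+L2 (α=1/3) → [1577/15, 241/3, 372/5]
+L3 (α=1/8) → [11969/120, 1801/24, 711/10]
+L4 (α=1/2) → [18089/240, 5449/48, 1941/20]
→ [75, 114, 97]

at x=1,y=3 over L1,L2,L3,L4,L5:
L1 α=1/2: [103/2, 17, 123]
L2 α=0: [103/2, 17, 123]
L3 α=1/4: [623/8, 255/4, 96]
L4 α=1/5: [149/2, 363/5, 454/5]
L5 α=1/2: [249/4, 689/5, 749/10]
rounded: [62, 138, 75]


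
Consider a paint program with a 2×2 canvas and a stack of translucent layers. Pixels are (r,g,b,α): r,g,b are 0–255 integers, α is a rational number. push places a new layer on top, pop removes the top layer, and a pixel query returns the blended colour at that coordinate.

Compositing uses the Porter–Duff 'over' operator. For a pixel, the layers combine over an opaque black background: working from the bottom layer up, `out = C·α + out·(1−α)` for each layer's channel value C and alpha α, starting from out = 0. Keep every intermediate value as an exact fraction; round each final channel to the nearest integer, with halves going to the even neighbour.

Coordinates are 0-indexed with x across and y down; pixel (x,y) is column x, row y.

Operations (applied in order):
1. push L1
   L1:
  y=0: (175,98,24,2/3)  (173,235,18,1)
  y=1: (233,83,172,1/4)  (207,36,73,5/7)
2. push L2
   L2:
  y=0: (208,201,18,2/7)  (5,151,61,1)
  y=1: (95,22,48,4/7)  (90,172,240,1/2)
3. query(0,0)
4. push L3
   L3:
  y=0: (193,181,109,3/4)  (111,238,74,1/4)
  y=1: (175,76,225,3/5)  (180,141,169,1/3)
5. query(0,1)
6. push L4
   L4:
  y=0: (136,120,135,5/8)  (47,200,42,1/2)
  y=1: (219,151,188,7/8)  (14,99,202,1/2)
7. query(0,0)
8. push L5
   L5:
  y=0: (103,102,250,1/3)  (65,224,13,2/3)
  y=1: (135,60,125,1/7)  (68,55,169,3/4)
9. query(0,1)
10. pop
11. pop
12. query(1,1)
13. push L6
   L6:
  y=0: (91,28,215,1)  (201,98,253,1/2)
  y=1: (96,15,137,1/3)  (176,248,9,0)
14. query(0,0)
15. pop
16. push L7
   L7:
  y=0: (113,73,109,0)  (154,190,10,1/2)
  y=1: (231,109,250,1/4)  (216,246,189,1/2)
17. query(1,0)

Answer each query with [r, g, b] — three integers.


query (0,0) [L1,L2] — begin 0,0,0
L1 α=2/3: [350/3, 196/3, 16]
L2 α=2/7: [2998/21, 2186/21, 116/7]
→ [143, 104, 17]

at x=0,y=1 over L1,L2,L3:
+L1 (α=1/4) → [233/4, 83/4, 43]
+L2 (α=4/7) → [317/4, 601/28, 321/7]
+L3 (α=3/5) → [1367/10, 3793/70, 5367/35]
rounded: [137, 54, 153]

(0,0) stack=L1,L2,L3,L4; from [0,0,0]:
+L1 (α=2/3) → [350/3, 196/3, 16]
+L2 (α=2/7) → [2998/21, 2186/21, 116/7]
+L3 (α=3/4) → [15157/84, 13589/84, 2405/28]
+L4 (α=5/8) → [34197/224, 30389/224, 26115/224]
rounded: [153, 136, 117]

query (0,1) [L1,L2,L3,L4,L5] — begin 0,0,0
L1 α=1/4: [233/4, 83/4, 43]
L2 α=4/7: [317/4, 601/28, 321/7]
L3 α=3/5: [1367/10, 3793/70, 5367/35]
L4 α=7/8: [16697/80, 77783/560, 51427/280]
L5 α=1/7: [55491/280, 250149/1960, 171781/980]
= [198, 128, 175]

at x=1,y=1 over L1,L2,L3:
L1 α=5/7: [1035/7, 180/7, 365/7]
L2 α=1/2: [1665/14, 692/7, 2045/14]
L3 α=1/3: [975/7, 2371/21, 1076/7]
→ [139, 113, 154]

(0,0) stack=L1,L2,L3,L6; from [0,0,0]:
after L1 α=2/3: [350/3, 196/3, 16]
after L2 α=2/7: [2998/21, 2186/21, 116/7]
after L3 α=3/4: [15157/84, 13589/84, 2405/28]
after L6 α=1: [91, 28, 215]
→ [91, 28, 215]

(1,0) stack=L1,L2,L3,L7; from [0,0,0]:
+L1 (α=1) → [173, 235, 18]
+L2 (α=1) → [5, 151, 61]
+L3 (α=1/4) → [63/2, 691/4, 257/4]
+L7 (α=1/2) → [371/4, 1451/8, 297/8]
= [93, 181, 37]


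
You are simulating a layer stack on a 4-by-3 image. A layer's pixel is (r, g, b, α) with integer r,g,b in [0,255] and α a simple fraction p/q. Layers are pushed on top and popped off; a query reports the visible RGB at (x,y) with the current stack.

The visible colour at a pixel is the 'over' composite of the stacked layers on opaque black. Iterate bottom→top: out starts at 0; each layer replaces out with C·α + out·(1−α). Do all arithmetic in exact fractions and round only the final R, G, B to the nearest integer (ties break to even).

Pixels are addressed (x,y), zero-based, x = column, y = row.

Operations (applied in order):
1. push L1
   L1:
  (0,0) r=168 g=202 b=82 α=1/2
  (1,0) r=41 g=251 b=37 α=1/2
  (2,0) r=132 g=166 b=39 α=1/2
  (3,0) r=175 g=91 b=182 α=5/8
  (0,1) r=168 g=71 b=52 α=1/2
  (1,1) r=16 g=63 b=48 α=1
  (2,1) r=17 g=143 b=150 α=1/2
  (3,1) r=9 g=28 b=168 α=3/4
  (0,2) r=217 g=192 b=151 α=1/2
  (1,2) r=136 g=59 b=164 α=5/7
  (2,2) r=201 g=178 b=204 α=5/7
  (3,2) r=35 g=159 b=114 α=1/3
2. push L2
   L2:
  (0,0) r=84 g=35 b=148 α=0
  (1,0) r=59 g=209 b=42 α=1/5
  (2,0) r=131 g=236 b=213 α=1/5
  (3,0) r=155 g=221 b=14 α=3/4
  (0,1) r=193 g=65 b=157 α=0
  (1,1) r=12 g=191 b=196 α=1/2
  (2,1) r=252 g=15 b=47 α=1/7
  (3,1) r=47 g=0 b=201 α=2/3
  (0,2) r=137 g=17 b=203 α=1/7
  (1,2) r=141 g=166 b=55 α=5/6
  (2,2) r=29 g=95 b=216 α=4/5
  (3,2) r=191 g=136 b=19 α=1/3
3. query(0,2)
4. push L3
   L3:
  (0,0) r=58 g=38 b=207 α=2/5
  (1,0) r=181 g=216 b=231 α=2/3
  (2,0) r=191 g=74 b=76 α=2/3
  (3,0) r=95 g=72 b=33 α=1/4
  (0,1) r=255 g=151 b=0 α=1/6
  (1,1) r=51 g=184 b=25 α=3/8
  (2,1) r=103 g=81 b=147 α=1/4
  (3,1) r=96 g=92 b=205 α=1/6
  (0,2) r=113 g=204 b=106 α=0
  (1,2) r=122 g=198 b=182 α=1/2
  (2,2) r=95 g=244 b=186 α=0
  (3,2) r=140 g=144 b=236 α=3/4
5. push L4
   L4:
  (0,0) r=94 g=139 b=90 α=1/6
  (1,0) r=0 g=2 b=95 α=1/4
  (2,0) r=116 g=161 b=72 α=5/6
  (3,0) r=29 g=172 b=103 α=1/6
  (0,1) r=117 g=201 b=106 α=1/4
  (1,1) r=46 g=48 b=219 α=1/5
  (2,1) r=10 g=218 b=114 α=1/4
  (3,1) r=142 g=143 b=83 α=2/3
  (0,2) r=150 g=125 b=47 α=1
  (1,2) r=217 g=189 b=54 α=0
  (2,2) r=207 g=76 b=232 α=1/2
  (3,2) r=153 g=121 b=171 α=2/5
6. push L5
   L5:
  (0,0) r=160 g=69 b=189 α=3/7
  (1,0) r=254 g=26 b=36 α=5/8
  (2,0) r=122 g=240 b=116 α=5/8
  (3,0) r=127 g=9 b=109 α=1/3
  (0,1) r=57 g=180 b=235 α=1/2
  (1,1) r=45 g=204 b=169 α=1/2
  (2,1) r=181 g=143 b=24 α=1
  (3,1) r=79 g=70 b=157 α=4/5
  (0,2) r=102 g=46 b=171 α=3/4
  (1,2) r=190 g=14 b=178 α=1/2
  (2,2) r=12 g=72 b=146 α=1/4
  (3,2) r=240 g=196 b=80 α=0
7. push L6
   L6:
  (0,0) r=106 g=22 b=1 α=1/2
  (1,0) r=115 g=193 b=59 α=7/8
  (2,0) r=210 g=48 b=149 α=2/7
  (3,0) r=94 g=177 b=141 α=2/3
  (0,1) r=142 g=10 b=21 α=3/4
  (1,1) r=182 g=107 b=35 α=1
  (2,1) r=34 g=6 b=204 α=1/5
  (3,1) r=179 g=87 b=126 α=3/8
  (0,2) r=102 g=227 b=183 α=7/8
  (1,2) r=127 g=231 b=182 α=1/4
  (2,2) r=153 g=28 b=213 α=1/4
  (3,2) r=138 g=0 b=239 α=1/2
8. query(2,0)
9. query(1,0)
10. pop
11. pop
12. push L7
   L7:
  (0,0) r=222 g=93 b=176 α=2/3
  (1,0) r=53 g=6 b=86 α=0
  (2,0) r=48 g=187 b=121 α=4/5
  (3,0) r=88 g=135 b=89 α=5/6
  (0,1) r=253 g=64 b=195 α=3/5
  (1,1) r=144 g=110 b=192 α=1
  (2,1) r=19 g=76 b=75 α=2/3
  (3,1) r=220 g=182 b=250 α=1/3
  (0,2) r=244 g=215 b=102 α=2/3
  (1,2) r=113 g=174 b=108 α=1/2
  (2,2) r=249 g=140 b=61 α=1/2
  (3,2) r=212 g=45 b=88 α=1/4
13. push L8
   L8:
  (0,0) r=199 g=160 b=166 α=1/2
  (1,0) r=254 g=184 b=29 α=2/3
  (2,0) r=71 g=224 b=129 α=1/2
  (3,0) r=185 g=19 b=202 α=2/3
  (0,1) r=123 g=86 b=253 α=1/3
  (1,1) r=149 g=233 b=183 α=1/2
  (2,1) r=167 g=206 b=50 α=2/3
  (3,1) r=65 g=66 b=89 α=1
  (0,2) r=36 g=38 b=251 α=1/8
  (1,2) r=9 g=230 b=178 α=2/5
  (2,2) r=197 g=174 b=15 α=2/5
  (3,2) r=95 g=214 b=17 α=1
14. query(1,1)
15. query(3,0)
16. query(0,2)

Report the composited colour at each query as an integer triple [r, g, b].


query (0,2) [L1,L2] — begin 0,0,0
+L1 (α=1/2) → [217/2, 96, 151/2]
+L2 (α=1/7) → [788/7, 593/7, 656/7]
→ [113, 85, 94]

at x=2,y=0 over L1,L2,L3,L4,L5,L6:
+L1 (α=1/2) → [66, 83, 39/2]
+L2 (α=1/5) → [79, 568/5, 291/5]
+L3 (α=2/3) → [461/3, 436/5, 1051/15]
+L4 (α=5/6) → [2201/18, 1487/10, 6451/90]
+L5 (α=5/8) → [5861/48, 16461/80, 23851/240]
+L6 (α=2/7) → [49465/336, 2571/16, 38155/336]
= [147, 161, 114]

at x=1,y=0 over L1,L2,L3,L4,L5,L6:
after L1 α=1/2: [41/2, 251/2, 37/2]
after L2 α=1/5: [141/5, 711/5, 116/5]
after L3 α=2/3: [1951/15, 957/5, 2426/15]
after L4 α=1/4: [1951/20, 2881/20, 2901/20]
after L5 α=5/8: [31253/160, 11243/160, 12303/160]
after L6 α=7/8: [160053/1280, 227403/1280, 78383/1280]
rounded: [125, 178, 61]

at x=1,y=1 over L1,L2,L3,L4,L7,L8:
L1 α=1: [16, 63, 48]
L2 α=1/2: [14, 127, 122]
L3 α=3/8: [223/8, 1187/8, 685/8]
L4 α=1/5: [63/2, 1283/10, 1123/10]
L7 α=1: [144, 110, 192]
L8 α=1/2: [293/2, 343/2, 375/2]
rounded: [146, 172, 188]

at x=3,y=0 over L1,L2,L3,L4,L7,L8:
L1 α=5/8: [875/8, 455/8, 455/4]
L2 α=3/4: [4595/32, 5759/32, 623/16]
L3 α=1/4: [16825/128, 19581/128, 2397/64]
L4 α=1/6: [29279/256, 119921/768, 18577/384]
L7 α=5/6: [141919/1536, 638321/4608, 189457/2304]
L8 α=2/3: [710239/4608, 813425/13824, 1120273/6912]
rounded: [154, 59, 162]

(0,2) stack=L1,L2,L3,L4,L7,L8; from [0,0,0]:
L1 α=1/2: [217/2, 96, 151/2]
L2 α=1/7: [788/7, 593/7, 656/7]
L3 α=0: [788/7, 593/7, 656/7]
L4 α=1: [150, 125, 47]
L7 α=2/3: [638/3, 185, 251/3]
L8 α=1/8: [2287/12, 1333/8, 1255/12]
→ [191, 167, 105]


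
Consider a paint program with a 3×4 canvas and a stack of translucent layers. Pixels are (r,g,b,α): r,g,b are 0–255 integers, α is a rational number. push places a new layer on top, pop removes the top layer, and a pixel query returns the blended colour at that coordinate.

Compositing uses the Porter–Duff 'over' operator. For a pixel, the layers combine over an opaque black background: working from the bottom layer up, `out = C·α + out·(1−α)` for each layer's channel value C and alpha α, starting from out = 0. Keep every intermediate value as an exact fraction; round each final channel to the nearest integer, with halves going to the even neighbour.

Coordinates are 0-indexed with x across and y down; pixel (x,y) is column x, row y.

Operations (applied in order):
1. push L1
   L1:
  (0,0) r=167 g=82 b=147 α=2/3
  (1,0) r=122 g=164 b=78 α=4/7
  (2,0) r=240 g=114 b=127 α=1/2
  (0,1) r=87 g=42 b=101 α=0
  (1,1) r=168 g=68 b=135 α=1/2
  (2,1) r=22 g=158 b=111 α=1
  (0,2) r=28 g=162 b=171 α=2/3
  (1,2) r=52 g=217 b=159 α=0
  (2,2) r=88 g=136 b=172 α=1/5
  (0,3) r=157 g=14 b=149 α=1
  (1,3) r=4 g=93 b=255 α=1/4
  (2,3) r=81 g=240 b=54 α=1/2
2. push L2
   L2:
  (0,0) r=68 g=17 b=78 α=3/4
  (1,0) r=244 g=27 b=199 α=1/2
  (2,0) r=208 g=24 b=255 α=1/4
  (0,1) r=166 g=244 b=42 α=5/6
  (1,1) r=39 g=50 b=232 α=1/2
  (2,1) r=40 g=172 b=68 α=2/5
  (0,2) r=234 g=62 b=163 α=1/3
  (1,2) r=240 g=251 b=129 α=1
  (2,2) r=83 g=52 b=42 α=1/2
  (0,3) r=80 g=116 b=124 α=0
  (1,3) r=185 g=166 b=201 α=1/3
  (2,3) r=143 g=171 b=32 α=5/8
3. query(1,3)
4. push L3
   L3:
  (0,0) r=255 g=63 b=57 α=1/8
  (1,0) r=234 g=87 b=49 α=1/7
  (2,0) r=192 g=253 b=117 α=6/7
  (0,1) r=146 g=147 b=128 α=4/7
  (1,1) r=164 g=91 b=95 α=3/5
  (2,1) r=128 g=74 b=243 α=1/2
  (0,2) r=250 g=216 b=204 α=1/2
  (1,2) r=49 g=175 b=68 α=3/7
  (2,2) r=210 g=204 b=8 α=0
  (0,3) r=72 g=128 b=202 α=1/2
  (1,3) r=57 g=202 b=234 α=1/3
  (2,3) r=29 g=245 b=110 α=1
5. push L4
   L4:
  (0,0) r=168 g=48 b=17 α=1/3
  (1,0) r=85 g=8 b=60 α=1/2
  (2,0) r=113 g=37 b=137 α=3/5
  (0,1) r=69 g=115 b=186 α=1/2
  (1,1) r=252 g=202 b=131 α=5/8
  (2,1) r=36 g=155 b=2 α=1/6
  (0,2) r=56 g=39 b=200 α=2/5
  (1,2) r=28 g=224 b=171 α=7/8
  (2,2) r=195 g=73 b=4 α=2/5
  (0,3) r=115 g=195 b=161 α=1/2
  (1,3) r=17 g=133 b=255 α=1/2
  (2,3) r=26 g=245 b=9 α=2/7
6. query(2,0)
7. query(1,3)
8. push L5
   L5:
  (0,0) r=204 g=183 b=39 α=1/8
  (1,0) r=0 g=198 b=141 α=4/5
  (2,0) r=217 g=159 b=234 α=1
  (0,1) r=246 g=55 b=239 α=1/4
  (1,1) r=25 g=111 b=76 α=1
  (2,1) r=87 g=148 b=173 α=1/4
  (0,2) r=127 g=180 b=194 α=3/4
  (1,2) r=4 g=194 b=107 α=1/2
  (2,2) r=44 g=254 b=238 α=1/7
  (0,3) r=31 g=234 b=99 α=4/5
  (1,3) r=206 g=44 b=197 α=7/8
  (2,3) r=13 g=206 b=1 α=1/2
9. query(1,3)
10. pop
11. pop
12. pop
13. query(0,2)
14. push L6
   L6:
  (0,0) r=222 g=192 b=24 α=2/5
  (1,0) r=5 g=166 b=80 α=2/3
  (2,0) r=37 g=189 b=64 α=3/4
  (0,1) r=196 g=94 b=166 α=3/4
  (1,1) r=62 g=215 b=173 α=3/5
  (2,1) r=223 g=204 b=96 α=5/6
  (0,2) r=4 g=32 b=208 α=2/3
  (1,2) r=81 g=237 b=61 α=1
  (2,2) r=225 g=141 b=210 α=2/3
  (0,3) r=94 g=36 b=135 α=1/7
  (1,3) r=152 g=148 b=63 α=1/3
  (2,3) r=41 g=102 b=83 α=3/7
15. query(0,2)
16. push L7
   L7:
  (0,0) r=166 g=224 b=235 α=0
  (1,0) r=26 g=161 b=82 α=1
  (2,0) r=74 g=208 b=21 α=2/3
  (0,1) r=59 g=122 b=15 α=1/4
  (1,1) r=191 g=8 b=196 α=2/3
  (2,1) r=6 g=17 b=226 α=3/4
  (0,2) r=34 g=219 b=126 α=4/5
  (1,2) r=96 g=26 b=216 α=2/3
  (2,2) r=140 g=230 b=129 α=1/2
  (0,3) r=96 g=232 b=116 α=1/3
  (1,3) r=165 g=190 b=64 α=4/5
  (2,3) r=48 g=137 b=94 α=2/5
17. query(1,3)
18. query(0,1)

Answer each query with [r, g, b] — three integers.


query (1,3) [L1,L2] — begin 0,0,0
L1 α=1/4: [1, 93/4, 255/4]
L2 α=1/3: [187/3, 425/6, 219/2]
→ [62, 71, 110]

(2,0) stack=L1,L2,L3,L4; from [0,0,0]:
after L1 α=1/2: [120, 57, 127/2]
after L2 α=1/4: [142, 195/4, 891/8]
after L3 α=6/7: [1294/7, 6267/28, 6507/56]
after L4 α=3/5: [4961/35, 7821/70, 3603/28]
= [142, 112, 129]

at x=1,y=3 over L1,L2,L3,L4:
+L1 (α=1/4) → [1, 93/4, 255/4]
+L2 (α=1/3) → [187/3, 425/6, 219/2]
+L3 (α=1/3) → [545/9, 1031/9, 151]
+L4 (α=1/2) → [349/9, 1114/9, 203]
= [39, 124, 203]

at x=1,y=3 over L1,L2,L3,L4,L5:
after L1 α=1/4: [1, 93/4, 255/4]
after L2 α=1/3: [187/3, 425/6, 219/2]
after L3 α=1/3: [545/9, 1031/9, 151]
after L4 α=1/2: [349/9, 1114/9, 203]
after L5 α=7/8: [13327/72, 1943/36, 791/4]
→ [185, 54, 198]

(0,2) stack=L1,L2; from [0,0,0]:
+L1 (α=2/3) → [56/3, 108, 114]
+L2 (α=1/3) → [814/9, 278/3, 391/3]
→ [90, 93, 130]

query (0,2) [L1,L2,L6] — begin 0,0,0
+L1 (α=2/3) → [56/3, 108, 114]
+L2 (α=1/3) → [814/9, 278/3, 391/3]
+L6 (α=2/3) → [886/27, 470/9, 1639/9]
→ [33, 52, 182]

(1,3) stack=L1,L2,L6,L7; from [0,0,0]:
+L1 (α=1/4) → [1, 93/4, 255/4]
+L2 (α=1/3) → [187/3, 425/6, 219/2]
+L6 (α=1/3) → [830/9, 869/9, 94]
+L7 (α=4/5) → [1354/9, 7709/45, 70]
→ [150, 171, 70]

at x=0,y=1 over L1,L2,L6,L7:
+L1 (α=0) → [0, 0, 0]
+L2 (α=5/6) → [415/3, 610/3, 35]
+L6 (α=3/4) → [2179/12, 364/3, 533/4]
+L7 (α=1/4) → [2415/16, 243/2, 1659/16]
rounded: [151, 122, 104]
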